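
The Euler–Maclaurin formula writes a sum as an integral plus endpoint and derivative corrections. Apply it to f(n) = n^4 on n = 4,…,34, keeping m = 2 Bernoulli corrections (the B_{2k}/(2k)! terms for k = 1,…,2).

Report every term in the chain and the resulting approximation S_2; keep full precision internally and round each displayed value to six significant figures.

S_2 ≈ 9.76826e+06

∫_4^34 x^4 dx evaluates to 9.08688e+06.
Endpoint term: (f(4) + f(34))/2 = (256.000 + 1.33634e+06)/2 = 668296.
Integral + boundary = 9.75518e+06.
Correction k=1: B_{2}/2! · (f^{(1)}(34) − f^{(1)}(4)) = 1/12 · (157216 − 256.000) = 13080.0.
After k=1: 9.76826e+06.
Correction k=2: B_{4}/4! · (f^{(3)}(34) − f^{(3)}(4)) = −1/720 · (816.000 − 96.0000) = -1.00000.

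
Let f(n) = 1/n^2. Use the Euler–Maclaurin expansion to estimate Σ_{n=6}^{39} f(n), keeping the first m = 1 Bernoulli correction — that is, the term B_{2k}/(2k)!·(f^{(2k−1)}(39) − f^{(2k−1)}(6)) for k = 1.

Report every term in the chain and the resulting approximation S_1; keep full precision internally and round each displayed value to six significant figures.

Integral: ∫_6^39 1/x^2 dx = 0.141026.
Endpoint term: (f(6) + f(39))/2 = (0.0277778 + 0.000657462)/2 = 0.0142176.
Running total after boundary: 0.155243.
Order-1 term: 1/12 · (-3.37160e-05 − (-0.00925926)) = 0.000768795.

S_1 ≈ 0.156012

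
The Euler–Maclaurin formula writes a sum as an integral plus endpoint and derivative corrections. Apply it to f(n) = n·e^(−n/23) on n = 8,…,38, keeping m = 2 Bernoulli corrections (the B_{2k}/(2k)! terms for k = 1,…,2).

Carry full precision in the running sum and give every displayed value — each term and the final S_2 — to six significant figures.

∫_8^38 x·e^(−x/23) dx evaluates to 234.675.
Boundary: ½(f(8) + f(38)) = ½(5.64977 + 7.28205) = 6.46591.
So far: 241.141.
Order-1 term: 1/12 · (-0.124978 − 0.460579) = -0.0487964.
Running total after k=1: 241.092.
Order-2 term: −1/720 · (0.000488257 − 0.00354069) = 4.23948e-06.

S_2 ≈ 241.092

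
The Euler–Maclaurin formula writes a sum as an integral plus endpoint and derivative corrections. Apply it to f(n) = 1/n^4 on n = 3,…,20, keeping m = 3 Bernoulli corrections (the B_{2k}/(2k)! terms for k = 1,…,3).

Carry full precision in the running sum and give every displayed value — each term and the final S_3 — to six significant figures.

S_3 ≈ 0.0197867

The integral term ∫_3^20 1/x^4 dx = 0.0123040.
Endpoint term: (f(3) + f(20))/2 = (0.0123457 + 6.25000e-06)/2 = 0.00617596.
So far: 0.0184800.
Correction k=1: B_{2}/2! · (f^{(1)}(20) − f^{(1)}(3)) = 1/12 · (-1.25000e-06 − (-0.0164609)) = 0.00137164.
After k=1: 0.0198516.
Correction k=2: B_{4}/4! · (f^{(3)}(20) − f^{(3)}(3)) = −1/720 · (-9.37500e-08 − (-0.0548697)) = -7.62078e-05.
After k=2: 0.0197754.
Correction k=3: B_{6}/6! · (f^{(5)}(20) − f^{(5)}(3)) = 1/30240 · (-1.31250e-08 − (-0.341411)) = 1.12901e-05.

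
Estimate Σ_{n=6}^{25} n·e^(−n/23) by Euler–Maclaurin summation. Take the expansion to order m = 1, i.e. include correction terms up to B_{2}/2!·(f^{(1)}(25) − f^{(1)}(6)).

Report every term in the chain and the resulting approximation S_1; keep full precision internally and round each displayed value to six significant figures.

S_1 ≈ 148.007

The integral term ∫_6^25 x·e^(−x/23) dx = 141.530.
½[f(6) + f(25)] = ½[4.62229 + 8.43103] = 6.52666.
Integral + boundary = 148.057.
Order-1 term: 1/12 · (-0.0293253 − 0.569412) = -0.0498948.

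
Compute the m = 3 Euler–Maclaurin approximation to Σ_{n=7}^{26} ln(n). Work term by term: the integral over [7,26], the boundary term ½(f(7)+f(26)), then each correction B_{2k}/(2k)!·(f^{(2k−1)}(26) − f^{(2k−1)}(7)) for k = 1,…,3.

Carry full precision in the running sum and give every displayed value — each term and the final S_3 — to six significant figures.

∫_7^26 ln(x) dx evaluates to 52.0891.
Endpoint term: (f(7) + f(26))/2 = (1.94591 + 3.25810)/2 = 2.60200.
Integral + boundary = 54.6911.
Correction k=1: B_{2}/2! · (f^{(1)}(26) − f^{(1)}(7)) = 1/12 · (0.0384615 − 0.142857) = -0.00869963.
Partial sum through k=1: 54.6824.
Correction k=2: B_{4}/4! · (f^{(3)}(26) − f^{(3)}(7)) = −1/720 · (0.000113792 − 0.00583090) = 7.94043e-06.
Partial sum through k=2: 54.6825.
Correction k=3: B_{6}/6! · (f^{(5)}(26) − f^{(5)}(7)) = 1/30240 · (2.01997e-06 − 0.00142798) = -4.71546e-08.

S_3 ≈ 54.6825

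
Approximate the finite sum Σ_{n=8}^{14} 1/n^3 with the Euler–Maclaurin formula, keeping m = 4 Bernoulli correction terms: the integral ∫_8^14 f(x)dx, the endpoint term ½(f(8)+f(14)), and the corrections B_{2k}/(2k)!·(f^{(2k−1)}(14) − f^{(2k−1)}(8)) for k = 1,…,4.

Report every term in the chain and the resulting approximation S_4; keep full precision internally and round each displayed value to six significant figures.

The integral term ∫_8^14 1/x^3 dx = 0.00526148.
Endpoint term: (f(8) + f(14))/2 = (0.00195312 + 0.000364431)/2 = 0.00115878.
So far: 0.00642026.
Order-1 term: 1/12 · (-7.80925e-05 − (-0.000732422)) = 5.45275e-05.
After k=1: 0.00647479.
Order-2 term: −1/720 · (-7.96862e-06 − (-0.000228882)) = -3.06824e-07.
After k=2: 0.00647448.
Order-3 term: 1/30240 · (-1.70756e-06 − (-0.000150204)) = 4.91059e-09.
After k=3: 0.00647448.
Order-4 term: −1/1209600 · (-6.27267e-07 − (-0.000168979)) = -1.39180e-10.

S_4 ≈ 0.00647448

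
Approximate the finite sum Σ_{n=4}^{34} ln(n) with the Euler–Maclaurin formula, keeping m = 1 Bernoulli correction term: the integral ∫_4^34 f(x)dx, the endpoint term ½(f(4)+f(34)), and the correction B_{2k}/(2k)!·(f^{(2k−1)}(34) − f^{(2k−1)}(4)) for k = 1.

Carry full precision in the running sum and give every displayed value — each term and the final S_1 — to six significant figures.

S_1 ≈ 86.7890

The integral term ∫_4^34 ln(x) dx = 84.3511.
Boundary: ½(f(4) + f(34)) = ½(1.38629 + 3.52636) = 2.45633.
Integral + boundary = 86.8074.
Correction k=1: B_{2}/2! · (f^{(1)}(34) − f^{(1)}(4)) = 1/12 · (0.0294118 − 0.250000) = -0.0183824.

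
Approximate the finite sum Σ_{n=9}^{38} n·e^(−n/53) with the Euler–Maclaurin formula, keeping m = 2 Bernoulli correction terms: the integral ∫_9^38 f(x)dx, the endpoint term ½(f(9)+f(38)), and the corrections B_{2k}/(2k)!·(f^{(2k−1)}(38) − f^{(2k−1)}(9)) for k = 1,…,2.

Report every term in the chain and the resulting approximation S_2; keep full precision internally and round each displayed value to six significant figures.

∫_9^38 x·e^(−x/53) dx evaluates to 418.102.
Boundary: ½(f(9) + f(38)) = ½(7.59442 + 18.5525) = 13.0735.
Running total after boundary: 431.175.
Correction k=1: B_{2}/2! · (f^{(1)}(38) − f^{(1)}(9)) = 1/12 · (0.138177 − 0.700533) = -0.0468630.
Partial sum through k=1: 431.128.
Correction k=2: B_{4}/4! · (f^{(3)}(38) − f^{(3)}(9)) = −1/720 · (0.000396805 − 0.000850189) = 6.29701e-07.

S_2 ≈ 431.128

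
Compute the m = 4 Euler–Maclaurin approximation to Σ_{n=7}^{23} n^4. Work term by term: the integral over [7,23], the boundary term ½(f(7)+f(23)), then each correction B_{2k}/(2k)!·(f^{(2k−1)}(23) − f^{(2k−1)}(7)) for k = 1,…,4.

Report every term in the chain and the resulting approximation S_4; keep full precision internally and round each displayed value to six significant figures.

S_4 ≈ 1.42897e+06

∫_7^23 x^4 dx evaluates to 1.28391e+06.
Boundary: ½(f(7) + f(23)) = ½(2401.00 + 279841) = 141121.
Running total after boundary: 1.42503e+06.
Correction k=1: B_{2}/2! · (f^{(1)}(23) − f^{(1)}(7)) = 1/12 · (48668.0 − 1372.00) = 3941.33.
Running total after k=1: 1.42897e+06.
Correction k=2: B_{4}/4! · (f^{(3)}(23) − f^{(3)}(7)) = −1/720 · (552.000 − 168.000) = -0.533333.
Running total after k=2: 1.42897e+06.
Correction k=3: B_{6}/6! · (f^{(5)}(23) − f^{(5)}(7)) = 1/30240 · (0.00000 − 0.00000) = 0.00000.
Running total after k=3: 1.42897e+06.
Correction k=4: B_{8}/8! · (f^{(7)}(23) − f^{(7)}(7)) = −1/1209600 · (0.00000 − 0.00000) = 0.00000.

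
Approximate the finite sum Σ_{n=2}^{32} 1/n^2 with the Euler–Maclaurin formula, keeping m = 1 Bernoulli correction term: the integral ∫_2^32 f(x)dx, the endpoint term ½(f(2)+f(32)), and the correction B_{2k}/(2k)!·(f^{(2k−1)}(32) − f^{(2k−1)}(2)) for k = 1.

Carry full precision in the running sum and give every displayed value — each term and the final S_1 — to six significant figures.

The integral term ∫_2^32 1/x^2 dx = 0.468750.
Endpoint term: (f(2) + f(32))/2 = (0.250000 + 0.000976562)/2 = 0.125488.
Integral + boundary = 0.594238.
k=1: B_{2}/(2)! × [f^{(1)}(32) − f^{(1)}(2)] = 1/12 × (-6.10352e-05 − (-0.250000)) = 0.0208282.

S_1 ≈ 0.615067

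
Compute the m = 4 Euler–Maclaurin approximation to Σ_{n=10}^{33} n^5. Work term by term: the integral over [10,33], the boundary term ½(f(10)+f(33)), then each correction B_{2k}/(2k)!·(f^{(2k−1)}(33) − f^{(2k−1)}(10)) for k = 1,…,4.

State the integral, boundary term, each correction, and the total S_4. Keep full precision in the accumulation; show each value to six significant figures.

S_4 ≈ 2.35186e+08

∫_10^33 x^5 dx evaluates to 2.15078e+08.
½[f(10) + f(33)] = ½[100000 + 3.91354e+07] = 1.96177e+07.
Running total after boundary: 2.34696e+08.
Order-1 term: 1/12 · (5.92960e+06 − 50000.0) = 489967.
Partial sum through k=1: 2.35186e+08.
Order-2 term: −1/720 · (65340.0 − 6000.00) = -82.4167.
Partial sum through k=2: 2.35186e+08.
Order-3 term: 1/30240 · (120.000 − 120.000) = 0.00000.
Partial sum through k=3: 2.35186e+08.
Order-4 term: −1/1209600 · (0.00000 − 0.00000) = 0.00000.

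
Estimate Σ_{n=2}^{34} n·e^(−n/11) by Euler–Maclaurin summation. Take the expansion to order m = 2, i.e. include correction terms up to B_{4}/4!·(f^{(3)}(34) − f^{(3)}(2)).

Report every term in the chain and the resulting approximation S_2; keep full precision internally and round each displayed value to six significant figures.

Integral: ∫_2^34 x·e^(−x/11) dx = 96.7237.
½[f(2) + f(34)] = ½[1.66751 + 1.54566] = 1.60658.
Running total after boundary: 98.3302.
k=1: B_{2}/(2)! × [f^{(1)}(34) − f^{(1)}(2)] = 1/12 × (-0.0950540 − 0.682161) = -0.0647680.
After k=1: 98.2655.
k=2: B_{4}/(4)! × [f^{(3)}(34) − f^{(3)}(2)] = −1/720 × (-3.41552e-05 − 0.0194187) = 2.70179e-05.

S_2 ≈ 98.2655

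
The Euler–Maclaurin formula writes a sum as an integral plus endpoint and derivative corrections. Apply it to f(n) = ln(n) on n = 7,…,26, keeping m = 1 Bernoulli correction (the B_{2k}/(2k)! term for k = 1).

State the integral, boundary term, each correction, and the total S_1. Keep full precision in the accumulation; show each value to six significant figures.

∫_7^26 ln(x) dx evaluates to 52.0891.
Endpoint term: (f(7) + f(26))/2 = (1.94591 + 3.25810)/2 = 2.60200.
So far: 54.6911.
Order-1 term: 1/12 · (0.0384615 − 0.142857) = -0.00869963.

S_1 ≈ 54.6824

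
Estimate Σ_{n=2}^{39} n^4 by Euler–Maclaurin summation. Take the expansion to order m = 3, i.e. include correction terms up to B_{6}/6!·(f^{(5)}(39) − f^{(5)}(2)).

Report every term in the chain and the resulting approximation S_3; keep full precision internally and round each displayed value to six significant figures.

S_3 ≈ 1.92213e+07

The integral term ∫_2^39 x^4 dx = 1.80448e+07.
½[f(2) + f(39)] = ½[16.0000 + 2.31344e+06] = 1.15673e+06.
Integral + boundary = 1.92016e+07.
k=1: B_{2}/(2)! × [f^{(1)}(39) − f^{(1)}(2)] = 1/12 × (237276 − 32.0000) = 19770.3.
After k=1: 1.92213e+07.
k=2: B_{4}/(4)! × [f^{(3)}(39) − f^{(3)}(2)] = −1/720 × (936.000 − 48.0000) = -1.23333.
After k=2: 1.92213e+07.
k=3: B_{6}/(6)! × [f^{(5)}(39) − f^{(5)}(2)] = 1/30240 × (0.00000 − 0.00000) = 0.00000.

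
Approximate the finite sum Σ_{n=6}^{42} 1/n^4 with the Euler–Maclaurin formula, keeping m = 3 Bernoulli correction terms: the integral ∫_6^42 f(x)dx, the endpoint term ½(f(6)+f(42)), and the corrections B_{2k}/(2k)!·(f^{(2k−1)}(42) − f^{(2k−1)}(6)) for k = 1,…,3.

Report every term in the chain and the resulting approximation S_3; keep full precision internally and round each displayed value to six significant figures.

Integral: ∫_6^42 1/x^4 dx = 0.00153871.
Endpoint term: (f(6) + f(42))/2 = (0.000771605 + 3.21368e-07)/2 = 0.000385963.
Running total after boundary: 0.00192467.
Correction k=1: B_{2}/2! · (f^{(1)}(42) − f^{(1)}(6)) = 1/12 · (-3.06065e-08 − (-0.000514403)) = 4.28644e-05.
Partial sum through k=1: 0.00196754.
Correction k=2: B_{4}/4! · (f^{(3)}(42) − f^{(3)}(6)) = −1/720 · (-5.20519e-10 − (-0.000428669)) = -5.95373e-07.
Partial sum through k=2: 0.00196694.
Correction k=3: B_{6}/6! · (f^{(5)}(42) − f^{(5)}(6)) = 1/30240 · (-1.65244e-11 − (-0.000666819)) = 2.20509e-08.

S_3 ≈ 0.00196696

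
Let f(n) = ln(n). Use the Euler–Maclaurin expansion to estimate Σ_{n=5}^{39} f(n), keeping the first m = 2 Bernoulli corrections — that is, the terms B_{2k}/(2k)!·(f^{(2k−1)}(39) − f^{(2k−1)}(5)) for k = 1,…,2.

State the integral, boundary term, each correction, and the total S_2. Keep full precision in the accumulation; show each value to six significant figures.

S_2 ≈ 103.454

The integral term ∫_5^39 ln(x) dx = 100.832.
Endpoint term: (f(5) + f(39))/2 = (1.60944 + 3.66356)/2 = 2.63650.
So far: 103.468.
Correction k=1: B_{2}/2! · (f^{(1)}(39) − f^{(1)}(5)) = 1/12 · (0.0256410 − 0.200000) = -0.0145299.
Running total after k=1: 103.454.
Correction k=2: B_{4}/4! · (f^{(3)}(39) − f^{(3)}(5)) = −1/720 · (3.37160e-05 − 0.0160000) = 2.21754e-05.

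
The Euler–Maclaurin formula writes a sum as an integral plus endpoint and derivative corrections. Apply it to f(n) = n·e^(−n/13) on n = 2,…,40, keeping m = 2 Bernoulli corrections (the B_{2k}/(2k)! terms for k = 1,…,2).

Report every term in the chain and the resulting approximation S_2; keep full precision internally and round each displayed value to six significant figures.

S_2 ≈ 137.141

The integral term ∫_2^40 x·e^(−x/13) dx = 135.430.
½[f(2) + f(40)] = ½[1.71481 + 1.84404] = 1.77942.
Integral + boundary = 137.210.
Order-1 term: 1/12 · (-0.0957480 − 0.725496) = -0.0684370.
After k=1: 137.141.
Order-2 term: −1/720 · (-2.09836e-05 − 0.0144397) = 2.00842e-05.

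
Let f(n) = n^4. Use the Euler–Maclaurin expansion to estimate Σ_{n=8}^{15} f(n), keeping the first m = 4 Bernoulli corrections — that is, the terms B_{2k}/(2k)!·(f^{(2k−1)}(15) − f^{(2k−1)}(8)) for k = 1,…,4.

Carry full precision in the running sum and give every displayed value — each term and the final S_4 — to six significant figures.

Integral: ∫_8^15 x^4 dx = 145321.
Endpoint term: (f(8) + f(15))/2 = (4096.00 + 50625.0)/2 = 27360.5.
So far: 172682.
Order-1 term: 1/12 · (13500.0 − 2048.00) = 954.333.
After k=1: 173636.
Order-2 term: −1/720 · (360.000 − 192.000) = -0.233333.
After k=2: 173636.
Order-3 term: 1/30240 · (0.00000 − 0.00000) = 0.00000.
After k=3: 173636.
Order-4 term: −1/1209600 · (0.00000 − 0.00000) = 0.00000.

S_4 ≈ 173636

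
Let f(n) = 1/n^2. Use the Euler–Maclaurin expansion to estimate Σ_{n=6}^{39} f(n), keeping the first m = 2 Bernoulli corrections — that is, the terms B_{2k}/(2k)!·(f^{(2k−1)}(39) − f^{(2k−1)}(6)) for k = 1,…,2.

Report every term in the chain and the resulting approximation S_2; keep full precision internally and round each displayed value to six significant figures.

∫_6^39 1/x^2 dx evaluates to 0.141026.
½[f(6) + f(39)] = ½[0.0277778 + 0.000657462] = 0.0142176.
So far: 0.155243.
Order-1 term: 1/12 · (-3.37160e-05 − (-0.00925926)) = 0.000768795.
Partial sum through k=1: 0.156012.
Order-2 term: −1/720 · (-2.66004e-07 − (-0.00308642)) = -4.28632e-06.

S_2 ≈ 0.156008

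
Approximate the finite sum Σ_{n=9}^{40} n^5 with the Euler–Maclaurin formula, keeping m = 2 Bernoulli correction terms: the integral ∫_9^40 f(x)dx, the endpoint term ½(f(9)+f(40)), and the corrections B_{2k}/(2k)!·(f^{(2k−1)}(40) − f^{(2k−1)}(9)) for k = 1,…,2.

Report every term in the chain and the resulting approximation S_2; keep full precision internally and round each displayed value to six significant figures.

S_2 ≈ 7.34871e+08

Integral: ∫_9^40 x^5 dx = 6.82578e+08.
Boundary: ½(f(9) + f(40)) = ½(59049.0 + 1.02400e+08) = 5.12295e+07.
Running total after boundary: 7.33808e+08.
Order-1 term: 1/12 · (1.28000e+07 − 32805.0) = 1.06393e+06.
Running total after k=1: 7.34872e+08.
Order-2 term: −1/720 · (96000.0 − 4860.00) = -126.583.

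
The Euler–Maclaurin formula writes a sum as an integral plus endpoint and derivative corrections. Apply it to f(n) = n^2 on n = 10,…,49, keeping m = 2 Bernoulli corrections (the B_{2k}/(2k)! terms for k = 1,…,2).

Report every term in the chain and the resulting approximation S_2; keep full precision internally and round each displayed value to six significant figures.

∫_10^49 x^2 dx evaluates to 38883.0.
Boundary: ½(f(10) + f(49)) = ½(100.000 + 2401.00) = 1250.50.
Running total after boundary: 40133.5.
k=1: B_{2}/(2)! × [f^{(1)}(49) − f^{(1)}(10)] = 1/12 × (98.0000 − 20.0000) = 6.50000.
Running total after k=1: 40140.0.
k=2: B_{4}/(4)! × [f^{(3)}(49) − f^{(3)}(10)] = −1/720 × (0.00000 − 0.00000) = 0.00000.

S_2 ≈ 40140.0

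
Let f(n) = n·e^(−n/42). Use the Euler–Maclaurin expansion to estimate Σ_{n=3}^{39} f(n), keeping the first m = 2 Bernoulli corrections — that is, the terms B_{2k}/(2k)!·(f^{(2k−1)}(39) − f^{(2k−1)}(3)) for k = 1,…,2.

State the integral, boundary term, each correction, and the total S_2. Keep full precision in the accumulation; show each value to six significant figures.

The integral term ∫_3^39 x·e^(−x/42) dx = 415.518.
Endpoint term: (f(3) + f(39))/2 = (2.79319 + 15.4096)/2 = 9.10139.
Integral + boundary = 424.619.
k=1: B_{2}/(2)! × [f^{(1)}(39) − f^{(1)}(3)] = 1/12 × (0.0282227 − 0.864558) = -0.0696946.
After k=1: 424.550.
k=2: B_{4}/(4)! × [f^{(3)}(39) − f^{(3)}(3)] = −1/720 × (0.000463979 − 0.00154574) = 1.50245e-06.

S_2 ≈ 424.550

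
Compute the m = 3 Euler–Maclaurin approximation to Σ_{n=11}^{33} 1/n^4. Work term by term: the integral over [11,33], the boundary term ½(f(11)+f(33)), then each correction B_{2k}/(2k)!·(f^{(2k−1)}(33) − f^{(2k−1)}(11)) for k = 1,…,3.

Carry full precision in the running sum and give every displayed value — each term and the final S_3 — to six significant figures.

S_3 ≈ 0.000277788

∫_11^33 1/x^4 dx evaluates to 0.000241163.
½[f(11) + f(33)] = ½[6.83013e-05 + 8.43226e-07] = 3.45723e-05.
Running total after boundary: 0.000275735.
Correction k=1: B_{2}/2! · (f^{(1)}(33) − f^{(1)}(11)) = 1/12 · (-1.02209e-07 − (-2.48369e-05)) = 2.06122e-06.
After k=1: 0.000277796.
Correction k=2: B_{4}/4! · (f^{(3)}(33) − f^{(3)}(11)) = −1/720 · (-2.81568e-09 − (-6.15790e-06)) = -8.54872e-09.
After k=2: 0.000277788.
Correction k=3: B_{6}/6! · (f^{(5)}(33) − f^{(5)}(11)) = 1/30240 · (-1.44792e-10 − (-2.84994e-06)) = 9.42391e-11.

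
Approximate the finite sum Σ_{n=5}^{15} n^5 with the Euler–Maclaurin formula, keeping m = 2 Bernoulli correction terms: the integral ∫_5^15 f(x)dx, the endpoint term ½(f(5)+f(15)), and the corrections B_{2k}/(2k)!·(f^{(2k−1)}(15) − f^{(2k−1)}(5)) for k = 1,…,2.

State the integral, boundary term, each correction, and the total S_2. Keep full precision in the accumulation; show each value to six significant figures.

Integral: ∫_5^15 x^5 dx = 1.89583e+06.
Endpoint term: (f(5) + f(15))/2 = (3125.00 + 759375)/2 = 381250.
Integral + boundary = 2.27708e+06.
Order-1 term: 1/12 · (253125 − 3125.00) = 20833.3.
Partial sum through k=1: 2.29792e+06.
Order-2 term: −1/720 · (13500.0 − 1500.00) = -16.6667.

S_2 ≈ 2.29790e+06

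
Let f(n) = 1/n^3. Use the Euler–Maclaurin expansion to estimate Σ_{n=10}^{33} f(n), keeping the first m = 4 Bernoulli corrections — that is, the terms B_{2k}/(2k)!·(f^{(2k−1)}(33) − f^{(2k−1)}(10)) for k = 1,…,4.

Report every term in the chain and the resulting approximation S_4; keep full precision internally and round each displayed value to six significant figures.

∫_10^33 1/x^3 dx evaluates to 0.00454086.
Endpoint term: (f(10) + f(33))/2 = (0.00100000 + 2.78265e-05)/2 = 0.000513913.
So far: 0.00505478.
Order-1 term: 1/12 · (-2.52968e-06 − (-0.000300000)) = 2.47892e-05.
Running total after k=1: 0.00507957.
Order-2 term: −1/720 · (-4.64588e-08 − (-6.00000e-05)) = -8.32688e-08.
Running total after k=2: 0.00507948.
Order-3 term: 1/30240 · (-1.79180e-09 − (-2.52000e-05)) = 8.33274e-10.
Running total after k=3: 0.00507948.
Order-4 term: −1/1209600 · (-1.18466e-10 − (-1.81440e-05)) = -1.49999e-11.

S_4 ≈ 0.00507948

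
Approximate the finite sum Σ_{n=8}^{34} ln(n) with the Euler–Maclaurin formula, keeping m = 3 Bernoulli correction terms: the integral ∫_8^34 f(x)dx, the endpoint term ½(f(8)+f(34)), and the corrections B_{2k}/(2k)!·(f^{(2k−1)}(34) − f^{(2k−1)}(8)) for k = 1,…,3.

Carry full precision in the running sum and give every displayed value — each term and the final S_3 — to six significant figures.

S_3 ≈ 80.0557

∫_8^34 ln(x) dx evaluates to 77.2607.
Boundary: ½(f(8) + f(34)) = ½(2.07944 + 3.52636) = 2.80290.
Integral + boundary = 80.0636.
Correction k=1: B_{2}/2! · (f^{(1)}(34) − f^{(1)}(8)) = 1/12 · (0.0294118 − 0.125000) = -0.00796569.
Partial sum through k=1: 80.0557.
Correction k=2: B_{4}/4! · (f^{(3)}(34) − f^{(3)}(8)) = −1/720 · (5.08854e-05 − 0.00390625) = 5.35467e-06.
Partial sum through k=2: 80.0557.
Correction k=3: B_{6}/6! · (f^{(5)}(34) − f^{(5)}(8)) = 1/30240 · (5.28222e-07 − 0.000732422) = -2.42028e-08.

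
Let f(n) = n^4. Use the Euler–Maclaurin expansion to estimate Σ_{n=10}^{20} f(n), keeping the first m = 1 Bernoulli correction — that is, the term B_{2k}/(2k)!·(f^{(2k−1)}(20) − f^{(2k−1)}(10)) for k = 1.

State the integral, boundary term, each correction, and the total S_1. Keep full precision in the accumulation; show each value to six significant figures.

The integral term ∫_10^20 x^4 dx = 620000.
Endpoint term: (f(10) + f(20))/2 = (10000.0 + 160000)/2 = 85000.0.
Integral + boundary = 705000.
k=1: B_{2}/(2)! × [f^{(1)}(20) − f^{(1)}(10)] = 1/12 × (32000.0 − 4000.00) = 2333.33.

S_1 ≈ 707333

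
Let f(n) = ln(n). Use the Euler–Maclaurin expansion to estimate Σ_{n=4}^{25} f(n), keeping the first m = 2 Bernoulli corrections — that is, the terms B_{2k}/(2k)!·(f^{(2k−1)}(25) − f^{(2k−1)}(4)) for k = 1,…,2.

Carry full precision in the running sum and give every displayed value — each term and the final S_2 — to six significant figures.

S_2 ≈ 56.2118

∫_4^25 ln(x) dx evaluates to 53.9267.
Boundary: ½(f(4) + f(25)) = ½(1.38629 + 3.21888) = 2.30259.
Integral + boundary = 56.2293.
Order-1 term: 1/12 · (0.0400000 − 0.250000) = -0.0175000.
Partial sum through k=1: 56.2118.
Order-2 term: −1/720 · (0.000128000 − 0.0312500) = 4.32250e-05.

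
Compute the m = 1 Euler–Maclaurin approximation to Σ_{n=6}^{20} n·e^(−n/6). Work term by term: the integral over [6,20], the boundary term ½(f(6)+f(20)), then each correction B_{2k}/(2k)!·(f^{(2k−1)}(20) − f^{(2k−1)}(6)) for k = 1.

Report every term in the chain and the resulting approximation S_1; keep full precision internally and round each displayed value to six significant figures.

S_1 ≈ 22.3756

Integral: ∫_6^20 x·e^(−x/6) dx = 20.9222.
Boundary: ½(f(6) + f(20)) = ½(2.20728 + 0.713480) = 1.46038.
Integral + boundary = 22.3826.
Order-1 term: 1/12 · (-0.0832393 − 0.00000) = -0.00693661.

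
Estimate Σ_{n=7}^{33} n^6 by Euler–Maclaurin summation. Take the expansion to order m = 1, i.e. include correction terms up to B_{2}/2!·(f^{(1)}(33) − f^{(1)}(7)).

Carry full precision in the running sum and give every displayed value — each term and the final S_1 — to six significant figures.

S_1 ≈ 6.75358e+09

The integral term ∫_7^33 x^6 dx = 6.08823e+09.
½[f(7) + f(33)] = ½[117649 + 1.29147e+09] = 6.45793e+08.
Running total after boundary: 6.73402e+09.
Order-1 term: 1/12 · (2.34812e+08 − 100842) = 1.95593e+07.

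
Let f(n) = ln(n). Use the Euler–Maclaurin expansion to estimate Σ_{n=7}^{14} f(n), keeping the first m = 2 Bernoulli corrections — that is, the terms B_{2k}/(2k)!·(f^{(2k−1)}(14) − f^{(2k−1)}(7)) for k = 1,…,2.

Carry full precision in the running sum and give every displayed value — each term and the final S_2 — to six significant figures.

The integral term ∫_7^14 ln(x) dx = 16.3254.
½[f(7) + f(14)] = ½[1.94591 + 2.63906] = 2.29248.
So far: 18.6179.
k=1: B_{2}/(2)! × [f^{(1)}(14) − f^{(1)}(7)] = 1/12 × (0.0714286 − 0.142857) = -0.00595238.
Partial sum through k=1: 18.6120.
k=2: B_{4}/(4)! × [f^{(3)}(14) − f^{(3)}(7)] = −1/720 × (0.000728863 − 0.00583090) = 7.08617e-06.

S_2 ≈ 18.6120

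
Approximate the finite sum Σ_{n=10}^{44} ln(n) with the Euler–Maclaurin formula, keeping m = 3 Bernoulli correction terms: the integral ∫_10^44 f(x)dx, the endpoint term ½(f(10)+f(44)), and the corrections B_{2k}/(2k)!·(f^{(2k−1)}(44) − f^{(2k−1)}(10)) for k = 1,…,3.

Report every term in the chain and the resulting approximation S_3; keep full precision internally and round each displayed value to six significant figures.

The integral term ∫_10^44 ln(x) dx = 109.478.
½[f(10) + f(44)] = ½[2.30259 + 3.78419] = 3.04339.
So far: 112.522.
Order-1 term: 1/12 · (0.0227273 − 0.100000) = -0.00643939.
Partial sum through k=1: 112.515.
Order-2 term: −1/720 · (2.34786e-05 − 0.00200000) = 2.74517e-06.
Partial sum through k=2: 112.515.
Order-3 term: 1/30240 · (1.45528e-07 − 0.000240000) = -7.93170e-09.

S_3 ≈ 112.515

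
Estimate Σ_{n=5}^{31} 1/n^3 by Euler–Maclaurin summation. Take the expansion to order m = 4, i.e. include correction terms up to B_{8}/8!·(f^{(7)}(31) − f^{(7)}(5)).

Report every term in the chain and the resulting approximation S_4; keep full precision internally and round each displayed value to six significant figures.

The integral term ∫_5^31 1/x^3 dx = 0.0194797.
Boundary: ½(f(5) + f(31)) = ½(0.00800000 + 3.35672e-05) = 0.00401678.
Running total after boundary: 0.0234965.
Correction k=1: B_{2}/2! · (f^{(1)}(31) − f^{(1)}(5)) = 1/12 · (-3.24844e-06 − (-0.00480000)) = 0.000399729.
After k=1: 0.0238962.
Correction k=2: B_{4}/4! · (f^{(3)}(31) − f^{(3)}(5)) = −1/720 · (-6.76054e-08 − (-0.00384000)) = -5.33324e-06.
After k=2: 0.0238909.
Correction k=3: B_{6}/6! · (f^{(5)}(31) − f^{(5)}(5)) = 1/30240 · (-2.95466e-09 − (-0.00645120)) = 2.13333e-07.
After k=3: 0.0238911.
Correction k=4: B_{8}/8! · (f^{(7)}(31) − f^{(7)}(5)) = −1/1209600 · (-2.21369e-10 − (-0.0185795)) = -1.53600e-08.

S_4 ≈ 0.0238911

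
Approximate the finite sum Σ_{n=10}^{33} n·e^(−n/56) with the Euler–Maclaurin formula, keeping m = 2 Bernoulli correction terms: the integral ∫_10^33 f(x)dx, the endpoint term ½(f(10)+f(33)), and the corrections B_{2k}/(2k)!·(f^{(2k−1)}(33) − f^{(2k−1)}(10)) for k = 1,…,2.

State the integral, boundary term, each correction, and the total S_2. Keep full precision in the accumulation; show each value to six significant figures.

S_2 ≈ 340.128

The integral term ∫_10^33 x·e^(−x/56) dx = 326.831.
½[f(10) + f(33)] = ½[8.36464 + 18.3059] = 13.3353.
Integral + boundary = 340.166.
Correction k=1: B_{2}/2! · (f^{(1)}(33) − f^{(1)}(10)) = 1/12 · (0.227833 − 0.687096) = -0.0382719.
After k=1: 340.128.
Correction k=2: B_{4}/4! · (f^{(3)}(33) − f^{(3)}(10)) = −1/720 · (0.000426428 − 0.000752559) = 4.52959e-07.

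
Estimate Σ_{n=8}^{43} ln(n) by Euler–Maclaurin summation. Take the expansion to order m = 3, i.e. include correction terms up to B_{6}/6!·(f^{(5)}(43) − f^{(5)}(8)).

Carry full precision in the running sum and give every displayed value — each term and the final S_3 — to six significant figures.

The integral term ∫_8^43 ln(x) dx = 110.096.
½[f(8) + f(43)] = ½[2.07944 + 3.76120] = 2.92032.
So far: 113.016.
k=1: B_{2}/(2)! × [f^{(1)}(43) − f^{(1)}(8)] = 1/12 × (0.0232558 − 0.125000) = -0.00847868.
Partial sum through k=1: 113.008.
k=2: B_{4}/(4)! × [f^{(3)}(43) − f^{(3)}(8)] = −1/720 × (2.51550e-05 − 0.00390625) = 5.39041e-06.
Partial sum through k=2: 113.008.
k=3: B_{6}/(6)! × [f^{(5)}(43) − f^{(5)}(8)] = 1/30240 × (1.63256e-07 − 0.000732422) = -2.42149e-08.

S_3 ≈ 113.008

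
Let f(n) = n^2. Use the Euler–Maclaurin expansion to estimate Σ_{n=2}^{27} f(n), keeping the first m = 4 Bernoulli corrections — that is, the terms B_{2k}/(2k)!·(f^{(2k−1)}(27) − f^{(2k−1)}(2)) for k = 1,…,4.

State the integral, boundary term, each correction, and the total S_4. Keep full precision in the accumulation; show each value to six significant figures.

S_4 ≈ 6929.00

Integral: ∫_2^27 x^2 dx = 6558.33.
Endpoint term: (f(2) + f(27))/2 = (4.00000 + 729.000)/2 = 366.500.
So far: 6924.83.
k=1: B_{2}/(2)! × [f^{(1)}(27) − f^{(1)}(2)] = 1/12 × (54.0000 − 4.00000) = 4.16667.
Partial sum through k=1: 6929.00.
k=2: B_{4}/(4)! × [f^{(3)}(27) − f^{(3)}(2)] = −1/720 × (0.00000 − 0.00000) = 0.00000.
Partial sum through k=2: 6929.00.
k=3: B_{6}/(6)! × [f^{(5)}(27) − f^{(5)}(2)] = 1/30240 × (0.00000 − 0.00000) = 0.00000.
Partial sum through k=3: 6929.00.
k=4: B_{8}/(8)! × [f^{(7)}(27) − f^{(7)}(2)] = −1/1209600 × (0.00000 − 0.00000) = 0.00000.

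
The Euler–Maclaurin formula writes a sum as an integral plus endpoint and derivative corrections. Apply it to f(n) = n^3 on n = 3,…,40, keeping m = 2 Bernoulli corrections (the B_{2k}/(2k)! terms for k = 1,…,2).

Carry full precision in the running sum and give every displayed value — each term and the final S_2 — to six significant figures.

∫_3^40 x^3 dx evaluates to 639980.
Boundary: ½(f(3) + f(40)) = ½(27.0000 + 64000.0) = 32013.5.
So far: 671993.
k=1: B_{2}/(2)! × [f^{(1)}(40) − f^{(1)}(3)] = 1/12 × (4800.00 − 27.0000) = 397.750.
Partial sum through k=1: 672391.
k=2: B_{4}/(4)! × [f^{(3)}(40) − f^{(3)}(3)] = −1/720 × (6.00000 − 6.00000) = 0.00000.

S_2 ≈ 672391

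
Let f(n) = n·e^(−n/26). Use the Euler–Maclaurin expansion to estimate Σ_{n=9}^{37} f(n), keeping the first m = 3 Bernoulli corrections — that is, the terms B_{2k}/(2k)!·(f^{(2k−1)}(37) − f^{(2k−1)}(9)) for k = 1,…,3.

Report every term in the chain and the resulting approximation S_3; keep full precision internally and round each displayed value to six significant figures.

S_3 ≈ 256.620

Integral: ∫_9^37 x·e^(−x/26) dx = 249.026.
Endpoint term: (f(9) + f(37))/2 = (6.36663 + 8.91594)/2 = 7.64129.
So far: 256.667.
k=1: B_{2}/(2)! × [f^{(1)}(37) − f^{(1)}(9)] = 1/12 × (-0.101949 − 0.462533) = -0.0470402.
Partial sum through k=1: 256.620.
k=2: B_{4}/(4)! × [f^{(3)}(37) − f^{(3)}(9)] = −1/720 × (0.000562120 − 0.00277713) = 3.07640e-06.
Partial sum through k=2: 256.620.
k=3: B_{6}/(6)! × [f^{(5)}(37) − f^{(5)}(9)] = 1/30240 × (1.88617e-06 − 7.20420e-06) = -1.75861e-10.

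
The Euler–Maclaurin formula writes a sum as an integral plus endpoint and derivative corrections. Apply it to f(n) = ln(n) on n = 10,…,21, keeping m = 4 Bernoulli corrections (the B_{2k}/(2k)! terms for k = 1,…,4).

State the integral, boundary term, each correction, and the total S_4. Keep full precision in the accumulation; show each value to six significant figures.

Integral: ∫_10^21 ln(x) dx = 29.9091.
½[f(10) + f(21)] = ½[2.30259 + 3.04452] = 2.67355.
So far: 32.5827.
Order-1 term: 1/12 · (0.0476190 − 0.100000) = -0.00436508.
Partial sum through k=1: 32.5783.
Order-2 term: −1/720 · (0.000215959 − 0.00200000) = 2.47783e-06.
Partial sum through k=2: 32.5783.
Order-3 term: 1/30240 · (5.87645e-06 − 0.000240000) = -7.74218e-09.
Partial sum through k=3: 32.5783.
Order-4 term: −1/1209600 · (3.99758e-07 − 7.20000e-05) = 5.91933e-11.

S_4 ≈ 32.5783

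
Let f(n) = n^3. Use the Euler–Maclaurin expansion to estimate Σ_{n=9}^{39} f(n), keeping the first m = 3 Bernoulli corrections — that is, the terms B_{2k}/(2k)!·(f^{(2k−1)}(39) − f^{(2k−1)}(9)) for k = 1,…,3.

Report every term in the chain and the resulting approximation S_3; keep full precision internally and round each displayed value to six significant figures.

S_3 ≈ 607104

The integral term ∫_9^39 x^3 dx = 576720.
½[f(9) + f(39)] = ½[729.000 + 59319.0] = 30024.0.
Integral + boundary = 606744.
k=1: B_{2}/(2)! × [f^{(1)}(39) − f^{(1)}(9)] = 1/12 × (4563.00 − 243.000) = 360.000.
After k=1: 607104.
k=2: B_{4}/(4)! × [f^{(3)}(39) − f^{(3)}(9)] = −1/720 × (6.00000 − 6.00000) = 0.00000.
After k=2: 607104.
k=3: B_{6}/(6)! × [f^{(5)}(39) − f^{(5)}(9)] = 1/30240 × (0.00000 − 0.00000) = 0.00000.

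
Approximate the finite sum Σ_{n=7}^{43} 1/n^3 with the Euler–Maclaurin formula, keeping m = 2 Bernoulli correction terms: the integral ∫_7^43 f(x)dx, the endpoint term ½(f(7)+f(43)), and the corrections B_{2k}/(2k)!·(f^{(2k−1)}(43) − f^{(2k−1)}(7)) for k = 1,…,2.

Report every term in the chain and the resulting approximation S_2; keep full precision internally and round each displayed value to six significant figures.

The integral term ∫_7^43 1/x^3 dx = 0.00993367.
Boundary: ½(f(7) + f(43)) = ½(0.00291545 + 1.25775e-05) = 0.00146401.
So far: 0.0113977.
Correction k=1: B_{2}/2! · (f^{(1)}(43) − f^{(1)}(7)) = 1/12 · (-8.77501e-07 − (-0.00124948)) = 0.000104050.
Partial sum through k=1: 0.0115017.
Correction k=2: B_{4}/4! · (f^{(3)}(43) − f^{(3)}(7)) = −1/720 · (-9.49162e-09 − (-0.000509992)) = -7.08308e-07.

S_2 ≈ 0.0115010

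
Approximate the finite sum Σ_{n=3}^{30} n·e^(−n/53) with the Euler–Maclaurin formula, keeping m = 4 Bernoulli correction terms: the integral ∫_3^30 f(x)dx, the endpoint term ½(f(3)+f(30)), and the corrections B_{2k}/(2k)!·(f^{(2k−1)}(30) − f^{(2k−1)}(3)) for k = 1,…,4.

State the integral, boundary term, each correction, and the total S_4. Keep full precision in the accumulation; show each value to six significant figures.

Integral: ∫_3^30 x·e^(−x/53) dx = 307.043.
½[f(3) + f(30)] = ½[2.83491 + 17.0331] = 9.93401.
Integral + boundary = 316.977.
Order-1 term: 1/12 · (0.246391 − 0.891480) = -0.0537574.
Running total after k=1: 316.923.
Order-2 term: −1/720 · (0.000491966 − 0.000990180) = 6.91964e-07.
Running total after k=2: 316.923.
Order-3 term: 1/30240 · (3.19052e-07 − 5.92024e-07) = -9.02685e-12.
Running total after k=3: 316.923.
Order-4 term: −1/1209600 · (1.64815e-10 − 2.96029e-10) = 1.08477e-16.

S_4 ≈ 316.923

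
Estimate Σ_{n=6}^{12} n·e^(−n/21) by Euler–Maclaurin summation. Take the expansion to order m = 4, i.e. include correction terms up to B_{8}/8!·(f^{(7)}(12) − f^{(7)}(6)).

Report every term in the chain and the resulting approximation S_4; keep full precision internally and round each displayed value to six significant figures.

∫_6^12 x·e^(−x/21) dx evaluates to 34.7380.
Boundary: ½(f(6) + f(12)) = ½(4.50886 + 6.77662) = 5.64274.
Integral + boundary = 40.3807.
k=1: B_{2}/(2)! × [f^{(1)}(12) − f^{(1)}(6)] = 1/12 × (0.242022 − 0.536769) = -0.0245623.
Running total after k=1: 40.3561.
k=2: B_{4}/(4)! × [f^{(3)}(12) − f^{(3)}(6)] = −1/720 × (0.00310988 − 0.00462522) = 2.10464e-06.
Running total after k=2: 40.3561.
k=3: B_{6}/(6)! × [f^{(5)}(12) − f^{(5)}(6)] = 1/30240 × (1.28593e-05 − 1.82161e-05) = -1.77141e-10.
Running total after k=3: 40.3561.
k=4: B_{8}/(8)! × [f^{(7)}(12) − f^{(7)}(6)] = −1/1209600 × (4.23283e-08 − 5.88301e-08) = 1.36424e-14.

S_4 ≈ 40.3561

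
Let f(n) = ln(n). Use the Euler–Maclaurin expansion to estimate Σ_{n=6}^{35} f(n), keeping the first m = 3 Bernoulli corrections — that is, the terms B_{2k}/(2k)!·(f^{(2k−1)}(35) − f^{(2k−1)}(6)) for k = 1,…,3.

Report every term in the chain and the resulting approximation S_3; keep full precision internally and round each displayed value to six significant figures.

S_3 ≈ 87.3487

∫_6^35 ln(x) dx evaluates to 84.6866.
½[f(6) + f(35)] = ½[1.79176 + 3.55535] = 2.67355.
Running total after boundary: 87.3602.
Order-1 term: 1/12 · (0.0285714 − 0.166667) = -0.0115079.
After k=1: 87.3487.
Order-2 term: −1/720 · (4.66472e-05 − 0.00925926) = 1.27953e-05.
After k=2: 87.3487.
Order-3 term: 1/30240 · (4.56952e-07 − 0.00308642) = -1.02049e-07.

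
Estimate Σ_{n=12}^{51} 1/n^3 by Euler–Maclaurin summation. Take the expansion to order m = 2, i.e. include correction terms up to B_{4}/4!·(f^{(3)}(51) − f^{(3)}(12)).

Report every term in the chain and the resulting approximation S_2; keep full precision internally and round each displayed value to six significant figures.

The integral term ∫_12^51 1/x^3 dx = 0.00327999.
½[f(12) + f(51)] = ½[0.000578704 + 7.53858e-06] = 0.000293121.
Running total after boundary: 0.00357311.
Order-1 term: 1/12 · (-4.43446e-07 − (-0.000144676)) = 1.20194e-05.
Partial sum through k=1: 0.00358513.
Order-2 term: −1/720 · (-3.40981e-09 − (-2.00939e-05)) = -2.79034e-08.

S_2 ≈ 0.00358510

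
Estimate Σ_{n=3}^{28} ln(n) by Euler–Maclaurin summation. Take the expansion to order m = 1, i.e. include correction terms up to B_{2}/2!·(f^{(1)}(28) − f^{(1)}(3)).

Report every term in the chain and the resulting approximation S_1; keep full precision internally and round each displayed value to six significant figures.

S_1 ≈ 67.1965

∫_3^28 ln(x) dx evaluates to 65.0059.
Endpoint term: (f(3) + f(28))/2 = (1.09861 + 3.33220)/2 = 2.21541.
Integral + boundary = 67.2213.
k=1: B_{2}/(2)! × [f^{(1)}(28) − f^{(1)}(3)] = 1/12 × (0.0357143 − 0.333333) = -0.0248016.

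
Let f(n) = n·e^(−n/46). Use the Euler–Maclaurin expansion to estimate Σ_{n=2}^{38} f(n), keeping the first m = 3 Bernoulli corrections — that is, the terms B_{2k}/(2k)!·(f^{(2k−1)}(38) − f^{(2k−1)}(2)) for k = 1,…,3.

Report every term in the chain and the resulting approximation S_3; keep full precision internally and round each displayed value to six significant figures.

S_3 ≈ 431.762

The integral term ∫_2^38 x·e^(−x/46) dx = 422.557.
Endpoint term: (f(2) + f(38))/2 = (1.91491 + 16.6348)/2 = 9.27487.
Integral + boundary = 431.831.
Order-1 term: 1/12 · (0.0761320 − 0.915825) = -0.0699744.
Running total after k=1: 431.762.
Order-2 term: −1/720 · (0.000449740 − 0.00133777) = 1.23338e-06.
Running total after k=2: 431.762.
Order-3 term: 1/30240 · (4.08082e-07 − 1.05990e-06) = -2.15547e-11.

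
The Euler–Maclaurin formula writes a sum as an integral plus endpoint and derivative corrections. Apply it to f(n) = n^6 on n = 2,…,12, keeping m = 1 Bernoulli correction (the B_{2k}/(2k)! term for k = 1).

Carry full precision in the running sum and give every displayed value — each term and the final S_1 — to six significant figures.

S_1 ≈ 6.73624e+06

Integral: ∫_2^12 x^6 dx = 5.11881e+06.
Boundary: ½(f(2) + f(12)) = ½(64.0000 + 2.98598e+06) = 1.49302e+06.
Integral + boundary = 6.61184e+06.
Order-1 term: 1/12 · (1.49299e+06 − 192.000) = 124400.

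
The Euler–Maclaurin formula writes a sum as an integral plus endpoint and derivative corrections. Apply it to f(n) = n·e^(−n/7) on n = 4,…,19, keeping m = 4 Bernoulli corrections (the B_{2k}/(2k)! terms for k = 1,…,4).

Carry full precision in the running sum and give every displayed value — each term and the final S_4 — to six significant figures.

S_4 ≈ 33.1546

The integral term ∫_4^19 x·e^(−x/7) dx = 31.4254.
Endpoint term: (f(4) + f(19))/2 = (2.25887 + 1.25879)/2 = 1.75883.
Integral + boundary = 33.1842.
k=1: B_{2}/(2)! × [f^{(1)}(19) − f^{(1)}(4)] = 1/12 × (-0.113575 − 0.242022) = -0.0296331.
Running total after k=1: 33.1546.
k=2: B_{4}/(4)! × [f^{(3)}(19) − f^{(3)}(4)] = −1/720 × (0.000386311 − 0.0279889) = 3.83370e-05.
Running total after k=2: 33.1546.
k=3: B_{6}/(6)! × [f^{(5)}(19) − f^{(5)}(4)] = 1/30240 × (6.30711e-05 − 0.00104161) = -3.23589e-08.
Running total after k=3: 33.1546.
k=4: B_{8}/(8)! × [f^{(7)}(19) − f^{(7)}(4)] = −1/1209600 × (2.41344e-06 − 3.08573e-05) = 2.35151e-11.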